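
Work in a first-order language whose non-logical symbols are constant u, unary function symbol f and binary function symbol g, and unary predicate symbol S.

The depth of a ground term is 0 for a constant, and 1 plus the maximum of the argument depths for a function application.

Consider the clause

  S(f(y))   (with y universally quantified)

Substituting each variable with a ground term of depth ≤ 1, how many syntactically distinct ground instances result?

Ground terms of depth ≤ 1:
  Let N_k count ground terms of depth at most k. Each non-constant term of depth ≤ k is some function symbol applied to depth-≤(k−1) arguments, giving N_k = 1 + N_{k-1} + N_{k-1}^2.
  N_0 = 1
  N_1 = 1 + 1 + 1^2 = 3
  Explicitly: u, f(u), g(u, u).
So there are 3 ground terms available for substitution.
The body mentions the single quantified variable y; since ground terms form a free algebra, no two substitutions collapse to the same formula.
Number of ground instances = 3.

3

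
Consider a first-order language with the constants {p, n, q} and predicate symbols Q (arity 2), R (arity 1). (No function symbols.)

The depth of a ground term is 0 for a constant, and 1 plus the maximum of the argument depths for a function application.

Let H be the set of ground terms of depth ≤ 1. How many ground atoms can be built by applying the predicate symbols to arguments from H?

12

First count ground terms of depth ≤ 1.
With no function symbols every ground term is a constant, so there are exactly 3 ground terms at every depth bound.
N_0 = 3
N_1 = 3
So |H| = 3.
For each predicate symbol, the number of ground atoms is |H| raised to its arity; summing:
  Q: 3^2 = 9;  R: 3
Total ground atoms: 9 + 3 = 12.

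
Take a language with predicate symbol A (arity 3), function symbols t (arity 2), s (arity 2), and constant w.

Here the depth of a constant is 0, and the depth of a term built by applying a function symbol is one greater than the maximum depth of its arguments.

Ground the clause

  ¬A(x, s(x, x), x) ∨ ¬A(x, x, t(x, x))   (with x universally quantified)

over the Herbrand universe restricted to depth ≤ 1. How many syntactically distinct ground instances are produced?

Ground terms of depth ≤ 1:
  If N_k denotes the number of depth-≤k ground terms, the 1 constant gives N_0 = 1, and each function symbol of arity r contributes N_{k-1}^r new terms at level k: N_k = 1 + N_{k-1}^2 + N_{k-1}^2.
  N_0 = 1
  N_1 = 1 + 1^2 + 1^2 = 3
  Explicitly: w, t(w, w), s(w, w).
So there are 3 ground terms available for substitution.
The clause has 1 distinct variable (x), which appears in the body. In the free term algebra distinct substitutions yield syntactically distinct ground instances.
Number of ground instances = 3.

3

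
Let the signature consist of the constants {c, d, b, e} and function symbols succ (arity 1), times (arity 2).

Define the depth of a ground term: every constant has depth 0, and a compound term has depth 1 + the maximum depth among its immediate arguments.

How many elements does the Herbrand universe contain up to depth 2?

Write N_k for the number of ground terms of depth ≤ k. A term of depth ≤ k is either a constant or a function symbol applied to arguments of depth ≤ k−1, so N_k = 4 + N_{k-1} + N_{k-1}^2.
N_0 = 4
N_1 = 4 + 4 + 4^2 = 24
N_2 = 4 + 24 + 24^2 = 604

604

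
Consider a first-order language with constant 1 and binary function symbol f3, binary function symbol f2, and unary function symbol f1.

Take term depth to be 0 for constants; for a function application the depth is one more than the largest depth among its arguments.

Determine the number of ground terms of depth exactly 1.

3

Write N_k for the number of ground terms of depth ≤ k. A term of depth ≤ k is either a constant or a function symbol applied to arguments of depth ≤ k−1, so N_k = 1 + N_{k-1}^2 + N_{k-1}^2 + N_{k-1}.
N_0 = 1
N_1 = 1 + 1^2 + 1^2 + 1 = 4
Terms of depth exactly 1: N_1 − N_0 = 4 − 1 = 3.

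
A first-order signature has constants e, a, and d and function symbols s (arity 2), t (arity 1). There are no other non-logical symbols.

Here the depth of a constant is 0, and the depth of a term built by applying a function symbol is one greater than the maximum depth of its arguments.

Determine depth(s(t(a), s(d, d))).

2

depth(t(a)) = 1 + depth(a) = 1 + 0 = 1
depth(s(d, d)) = 1 + max(0, 0) = 1
depth(s(t(a), s(d, d))) = 1 + max(1, 1) = 2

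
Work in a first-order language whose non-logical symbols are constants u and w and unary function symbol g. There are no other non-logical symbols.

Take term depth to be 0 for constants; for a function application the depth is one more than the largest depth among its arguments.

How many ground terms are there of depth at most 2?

Write N_k for the number of ground terms of depth ≤ k. A term of depth ≤ k is either a constant or a function symbol applied to arguments of depth ≤ k−1, so N_k = 2 + N_{k-1}.
N_0 = 2
N_1 = 2 + 2 = 4
N_2 = 2 + 4 = 6
Explicitly: u, w, g(u), g(w), g(g(u)), g(g(w)).

6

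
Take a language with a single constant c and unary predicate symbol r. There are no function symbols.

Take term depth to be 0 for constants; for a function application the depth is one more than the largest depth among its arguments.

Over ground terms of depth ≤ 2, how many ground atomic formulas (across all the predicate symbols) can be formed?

First count ground terms of depth ≤ 2.
With no function symbols every ground term is a constant, so there is exactly 1 ground term at every depth bound.
N_0 = 1
N_1 = 1
N_2 = 1
So |H| = 1.
A ground atom is a predicate applied to a tuple of terms from H, so the count is the sum over predicates of |H|^arity:
  r: 1
Total ground atoms: 1.

1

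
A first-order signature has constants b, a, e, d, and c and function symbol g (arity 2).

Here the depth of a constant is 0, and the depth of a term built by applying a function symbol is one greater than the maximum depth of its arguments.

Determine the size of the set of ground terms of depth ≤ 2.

905

Let N_k = |{terms of depth ≤ k}|. Then N_0 = 5 and N_k = 5 + N_{k-1}^2 for k ≥ 1 (one summand per function symbol, arity giving the exponent).
N_0 = 5
N_1 = 5 + 5^2 = 30
N_2 = 5 + 30^2 = 905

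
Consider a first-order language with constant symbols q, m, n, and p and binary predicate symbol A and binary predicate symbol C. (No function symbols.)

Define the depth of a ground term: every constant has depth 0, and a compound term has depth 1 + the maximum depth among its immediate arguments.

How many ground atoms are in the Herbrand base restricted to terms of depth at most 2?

32

First count ground terms of depth ≤ 2.
With no function symbols every ground term is a constant, so there are exactly 4 ground terms at every depth bound.
N_0 = 4
N_1 = 4
N_2 = 4
Explicitly: q, m, n, p.
So |H| = 4.
Each predicate of arity r yields |H|^r ground atoms (one per choice of an r-tuple from H):
  A: 4^2 = 16;  C: 4^2 = 16
Total ground atoms: 16 + 16 = 32.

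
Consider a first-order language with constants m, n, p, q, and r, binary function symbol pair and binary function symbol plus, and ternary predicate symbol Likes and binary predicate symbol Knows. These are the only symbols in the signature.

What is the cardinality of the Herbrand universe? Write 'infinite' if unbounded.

infinite

The signature has at least one function symbol (pair, arity 2) and at least one constant (m).
Iterating pair gives infinitely many distinct ground terms: m, pair(m, m), pair(pair(m, m), pair(m, m)), ...
So the Herbrand universe is infinite.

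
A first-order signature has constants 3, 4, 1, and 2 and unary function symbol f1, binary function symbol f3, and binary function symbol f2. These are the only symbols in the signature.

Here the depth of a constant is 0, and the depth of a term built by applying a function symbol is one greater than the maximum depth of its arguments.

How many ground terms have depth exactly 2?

3204

Let N_k count ground terms of depth at most k. Each non-constant term of depth ≤ k is some function symbol applied to depth-≤(k−1) arguments, giving N_k = 4 + N_{k-1} + N_{k-1}^2 + N_{k-1}^2.
N_0 = 4
N_1 = 4 + 4 + 4^2 + 4^2 = 40
N_2 = 4 + 40 + 40^2 + 40^2 = 3244
Terms of depth exactly 2: N_2 − N_1 = 3244 − 40 = 3204.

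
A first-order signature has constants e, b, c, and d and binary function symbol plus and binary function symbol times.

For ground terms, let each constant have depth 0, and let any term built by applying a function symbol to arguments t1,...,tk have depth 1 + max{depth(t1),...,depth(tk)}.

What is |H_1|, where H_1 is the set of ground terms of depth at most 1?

36

Count level by level. With function symbols plus/2, times/2, the terms of depth ≤ k are the 4 constants together with each function applied to depth-≤(k−1) tuples, so N_k = 4 + N_{k-1}^2 + N_{k-1}^2.
N_0 = 4
N_1 = 4 + 4^2 + 4^2 = 36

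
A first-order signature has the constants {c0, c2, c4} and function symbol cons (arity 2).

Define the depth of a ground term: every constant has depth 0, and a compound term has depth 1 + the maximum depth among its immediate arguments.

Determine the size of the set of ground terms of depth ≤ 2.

147

Write N_k for the number of ground terms of depth ≤ k. A term of depth ≤ k is either a constant or a function symbol applied to arguments of depth ≤ k−1, so N_k = 3 + N_{k-1}^2.
N_0 = 3
N_1 = 3 + 3^2 = 12
N_2 = 3 + 12^2 = 147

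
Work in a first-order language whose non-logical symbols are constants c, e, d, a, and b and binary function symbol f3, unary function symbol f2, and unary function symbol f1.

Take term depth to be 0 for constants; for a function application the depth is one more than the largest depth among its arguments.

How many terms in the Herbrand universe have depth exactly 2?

1645

If N_k denotes the number of depth-≤k ground terms, the 5 constants give N_0 = 5, and each function symbol of arity r contributes N_{k-1}^r new terms at level k: N_k = 5 + N_{k-1}^2 + N_{k-1} + N_{k-1}.
N_0 = 5
N_1 = 5 + 5^2 + 5 + 5 = 40
N_2 = 5 + 40^2 + 40 + 40 = 1685
Terms of depth exactly 2: N_2 − N_1 = 1685 − 40 = 1645.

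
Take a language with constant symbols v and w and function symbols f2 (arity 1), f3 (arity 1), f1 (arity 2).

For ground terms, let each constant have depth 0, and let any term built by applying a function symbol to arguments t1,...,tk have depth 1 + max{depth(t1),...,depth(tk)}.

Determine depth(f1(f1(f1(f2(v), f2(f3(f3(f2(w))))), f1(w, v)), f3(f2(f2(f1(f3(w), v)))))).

depth(f2(v)) = 1 + depth(v) = 1 + 0 = 1
depth(f2(w)) = 1 + depth(w) = 1 + 0 = 1
depth(f3(f2(w))) = 1 + depth(f2(w)) = 1 + 1 = 2
depth(f3(f3(f2(w)))) = 1 + depth(f3(f2(w))) = 1 + 2 = 3
depth(f2(f3(f3(f2(w))))) = 1 + depth(f3(f3(f2(w)))) = 1 + 3 = 4
depth(f1(f2(v), f2(f3(f3(f2(w)))))) = 1 + max(1, 4) = 5
depth(f1(w, v)) = 1 + max(0, 0) = 1
depth(f1(f1(f2(v), f2(f3(f3(f2(w))))), f1(w, v))) = 1 + max(5, 1) = 6
depth(f3(w)) = 1 + depth(w) = 1 + 0 = 1
depth(f1(f3(w), v)) = 1 + max(1, 0) = 2
depth(f2(f1(f3(w), v))) = 1 + depth(f1(f3(w), v)) = 1 + 2 = 3
depth(f2(f2(f1(f3(w), v)))) = 1 + depth(f2(f1(f3(w), v))) = 1 + 3 = 4
depth(f3(f2(f2(f1(f3(w), v))))) = 1 + depth(f2(f2(f1(f3(w), v)))) = 1 + 4 = 5
depth(f1(f1(f1(f2(v), f2(f3(f3(f2(w))))), f1(w, v)), f3(f2(f2(f1(f3(w), v)))))) = 1 + max(6, 5) = 7

7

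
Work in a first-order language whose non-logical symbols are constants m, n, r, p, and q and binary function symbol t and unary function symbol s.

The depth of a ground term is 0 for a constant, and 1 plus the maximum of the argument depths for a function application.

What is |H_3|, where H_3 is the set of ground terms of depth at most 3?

1601495

Write N_k for the number of ground terms of depth ≤ k. A term of depth ≤ k is either a constant or a function symbol applied to arguments of depth ≤ k−1, so N_k = 5 + N_{k-1}^2 + N_{k-1}.
N_0 = 5
N_1 = 5 + 5^2 + 5 = 35
N_2 = 5 + 35^2 + 35 = 1265
N_3 = 5 + 1265^2 + 1265 = 1601495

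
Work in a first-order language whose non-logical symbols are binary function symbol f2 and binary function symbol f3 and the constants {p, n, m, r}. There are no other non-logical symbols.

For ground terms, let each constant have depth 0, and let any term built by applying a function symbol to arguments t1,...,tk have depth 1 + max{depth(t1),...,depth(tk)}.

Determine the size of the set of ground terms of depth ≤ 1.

Write N_k for the number of ground terms of depth ≤ k. A term of depth ≤ k is either a constant or a function symbol applied to arguments of depth ≤ k−1, so N_k = 4 + N_{k-1}^2 + N_{k-1}^2.
N_0 = 4
N_1 = 4 + 4^2 + 4^2 = 36

36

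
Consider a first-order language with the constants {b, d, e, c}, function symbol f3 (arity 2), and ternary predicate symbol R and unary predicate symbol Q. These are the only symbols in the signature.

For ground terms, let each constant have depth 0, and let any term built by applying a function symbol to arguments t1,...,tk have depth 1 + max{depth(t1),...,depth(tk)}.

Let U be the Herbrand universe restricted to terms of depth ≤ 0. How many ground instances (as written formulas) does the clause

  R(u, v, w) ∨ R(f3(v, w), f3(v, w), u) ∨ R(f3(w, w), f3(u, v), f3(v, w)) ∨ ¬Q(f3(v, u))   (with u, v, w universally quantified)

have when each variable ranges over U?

64

Ground terms of depth ≤ 0:
  Let N_k count ground terms of depth at most k. Each non-constant term of depth ≤ k is some function symbol applied to depth-≤(k−1) arguments, giving N_k = 4 + N_{k-1}^2.
  N_0 = 4
So there are 4 ground terms available for substitution.
The body mentions every one of the 3 quantified variables; since ground terms form a free algebra, no two substitutions collapse to the same formula.
Number of ground instances = 4^3 = 64.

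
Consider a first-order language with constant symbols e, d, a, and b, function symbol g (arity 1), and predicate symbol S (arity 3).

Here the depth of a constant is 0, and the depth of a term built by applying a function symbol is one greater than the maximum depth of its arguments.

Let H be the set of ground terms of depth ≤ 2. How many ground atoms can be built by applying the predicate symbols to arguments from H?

1728

First count ground terms of depth ≤ 2.
Let N_k = |{terms of depth ≤ k}|. Then N_0 = 4 and N_k = 4 + N_{k-1} for k ≥ 1 (one summand per function symbol, arity giving the exponent).
N_0 = 4
N_1 = 4 + 4 = 8
N_2 = 4 + 8 = 12
So |H| = 12.
For each predicate symbol, the number of ground atoms is |H| raised to its arity; summing:
  S: 12^3 = 1728
Total ground atoms: 1728.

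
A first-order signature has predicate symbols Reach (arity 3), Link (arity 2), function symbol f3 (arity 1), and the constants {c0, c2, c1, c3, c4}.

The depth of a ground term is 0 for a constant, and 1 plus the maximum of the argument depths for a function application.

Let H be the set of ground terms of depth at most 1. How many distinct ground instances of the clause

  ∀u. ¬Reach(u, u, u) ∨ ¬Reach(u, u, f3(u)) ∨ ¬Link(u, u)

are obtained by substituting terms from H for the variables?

Ground terms of depth ≤ 1:
  If N_k denotes the number of depth-≤k ground terms, the 5 constants give N_0 = 5, and each function symbol of arity r contributes N_{k-1}^r new terms at level k: N_k = 5 + N_{k-1}.
  N_0 = 5
  N_1 = 5 + 5 = 10
  Explicitly: c0, c2, c1, c3, c4, f3(c0), f3(c2), f3(c1), f3(c3), f3(c4).
So there are 10 ground terms available for substitution.
The clause has 1 distinct variable (u), which appears in the body. In the free term algebra distinct substitutions yield syntactically distinct ground instances.
Number of ground instances = 10.

10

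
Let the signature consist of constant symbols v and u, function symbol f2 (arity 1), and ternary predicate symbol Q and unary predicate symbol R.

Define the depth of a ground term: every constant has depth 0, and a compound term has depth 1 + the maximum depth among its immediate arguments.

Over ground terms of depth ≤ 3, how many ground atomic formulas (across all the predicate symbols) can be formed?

First count ground terms of depth ≤ 3.
Let N_k = |{terms of depth ≤ k}|. Then N_0 = 2 and N_k = 2 + N_{k-1} for k ≥ 1 (one summand per function symbol, arity giving the exponent).
N_0 = 2
N_1 = 2 + 2 = 4
N_2 = 2 + 4 = 6
N_3 = 2 + 6 = 8
Explicitly: v, u, f2(v), f2(u), f2(f2(v)), f2(f2(u)), f2(f2(f2(v))), f2(f2(f2(u))).
So |H| = 8.
A ground atom is a predicate applied to a tuple of terms from H, so the count is the sum over predicates of |H|^arity:
  Q: 8^3 = 512;  R: 8
Total ground atoms: 512 + 8 = 520.

520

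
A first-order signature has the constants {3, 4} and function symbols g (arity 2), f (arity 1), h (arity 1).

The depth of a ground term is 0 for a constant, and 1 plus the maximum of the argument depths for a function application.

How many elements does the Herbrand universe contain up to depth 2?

122

Let N_k count ground terms of depth at most k. Each non-constant term of depth ≤ k is some function symbol applied to depth-≤(k−1) arguments, giving N_k = 2 + N_{k-1}^2 + N_{k-1} + N_{k-1}.
N_0 = 2
N_1 = 2 + 2^2 + 2 + 2 = 10
N_2 = 2 + 10^2 + 10 + 10 = 122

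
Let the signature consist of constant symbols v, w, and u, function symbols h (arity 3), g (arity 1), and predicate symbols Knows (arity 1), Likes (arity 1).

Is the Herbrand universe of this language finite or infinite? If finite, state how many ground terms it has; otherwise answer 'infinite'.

infinite

The signature has at least one function symbol (h, arity 3) and at least one constant (v).
Iterating h gives infinitely many distinct ground terms: v, h(v, v, v), h(h(v, v, v), h(v, v, v), h(v, v, v)), ...
So the Herbrand universe is infinite.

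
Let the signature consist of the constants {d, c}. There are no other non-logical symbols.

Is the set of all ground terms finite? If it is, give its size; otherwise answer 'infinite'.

There are no function symbols, so every ground term is one of the 2 constants.
The Herbrand universe is {d, c}, which is finite with 2 elements.

2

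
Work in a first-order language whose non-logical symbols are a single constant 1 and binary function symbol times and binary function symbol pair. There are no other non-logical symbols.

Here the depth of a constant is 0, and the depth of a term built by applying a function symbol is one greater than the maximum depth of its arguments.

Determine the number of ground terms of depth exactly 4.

Let N_k count ground terms of depth at most k. Each non-constant term of depth ≤ k is some function symbol applied to depth-≤(k−1) arguments, giving N_k = 1 + N_{k-1}^2 + N_{k-1}^2.
N_0 = 1
N_1 = 1 + 1^2 + 1^2 = 3
N_2 = 1 + 3^2 + 3^2 = 19
N_3 = 1 + 19^2 + 19^2 = 723
N_4 = 1 + 723^2 + 723^2 = 1045459
Terms of depth exactly 4: N_4 − N_3 = 1045459 − 723 = 1044736.

1044736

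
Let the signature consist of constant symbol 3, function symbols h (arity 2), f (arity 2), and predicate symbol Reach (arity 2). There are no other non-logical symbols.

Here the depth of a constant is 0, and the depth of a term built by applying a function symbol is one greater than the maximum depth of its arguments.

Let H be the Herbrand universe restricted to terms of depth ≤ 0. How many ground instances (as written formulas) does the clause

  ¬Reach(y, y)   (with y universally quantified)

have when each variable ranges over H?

Ground terms of depth ≤ 0:
  Write N_k for the number of ground terms of depth ≤ k. A term of depth ≤ k is either a constant or a function symbol applied to arguments of depth ≤ k−1, so N_k = 1 + N_{k-1}^2 + N_{k-1}^2.
  N_0 = 1
So there is exactly 1 ground term available for substitution.
The body mentions the single quantified variable y; since ground terms form a free algebra, no two substitutions collapse to the same formula.
Number of ground instances = 1.

1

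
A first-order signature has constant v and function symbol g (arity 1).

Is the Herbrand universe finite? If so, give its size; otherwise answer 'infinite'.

infinite

The signature has at least one function symbol (g, arity 1) and at least one constant (v).
Iterating g gives infinitely many distinct ground terms: v, g(v), g(g(v)), ...
So the Herbrand universe is infinite.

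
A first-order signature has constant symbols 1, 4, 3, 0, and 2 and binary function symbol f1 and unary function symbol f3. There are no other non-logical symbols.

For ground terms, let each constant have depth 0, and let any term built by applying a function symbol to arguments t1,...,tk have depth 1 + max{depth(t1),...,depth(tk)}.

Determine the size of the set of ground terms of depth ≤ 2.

Let N_k count ground terms of depth at most k. Each non-constant term of depth ≤ k is some function symbol applied to depth-≤(k−1) arguments, giving N_k = 5 + N_{k-1}^2 + N_{k-1}.
N_0 = 5
N_1 = 5 + 5^2 + 5 = 35
N_2 = 5 + 35^2 + 35 = 1265

1265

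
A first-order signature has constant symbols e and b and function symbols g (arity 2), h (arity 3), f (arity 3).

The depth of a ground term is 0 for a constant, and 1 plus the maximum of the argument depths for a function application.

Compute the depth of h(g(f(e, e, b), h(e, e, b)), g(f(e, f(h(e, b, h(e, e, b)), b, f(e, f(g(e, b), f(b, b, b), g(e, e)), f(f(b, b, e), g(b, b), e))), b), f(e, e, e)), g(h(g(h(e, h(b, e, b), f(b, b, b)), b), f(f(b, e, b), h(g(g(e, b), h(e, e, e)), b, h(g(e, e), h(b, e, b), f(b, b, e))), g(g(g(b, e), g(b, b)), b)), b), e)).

depth(f(e, e, b)) = 1 + max(0, 0, 0) = 1
depth(h(e, e, b)) = 1 + max(0, 0, 0) = 1
depth(g(f(e, e, b), h(e, e, b))) = 1 + max(1, 1) = 2
depth(h(e, b, h(e, e, b))) = 1 + max(0, 0, 1) = 2
depth(g(e, b)) = 1 + max(0, 0) = 1
depth(f(b, b, b)) = 1 + max(0, 0, 0) = 1
depth(g(e, e)) = 1 + max(0, 0) = 1
depth(f(g(e, b), f(b, b, b), g(e, e))) = 1 + max(1, 1, 1) = 2
depth(f(b, b, e)) = 1 + max(0, 0, 0) = 1
depth(g(b, b)) = 1 + max(0, 0) = 1
depth(f(f(b, b, e), g(b, b), e)) = 1 + max(1, 1, 0) = 2
depth(f(e, f(g(e, b), f(b, b, b), g(e, e)), f(f(b, b, e), g(b, b), e))) = 1 + max(0, 2, 2) = 3
depth(f(h(e, b, h(e, e, b)), b, f(e, f(g(e, b), f(b, b, b), g(e, e)), f(f(b, b, e), g(b, b), e)))) = 1 + max(2, 0, 3) = 4
depth(f(e, f(h(e, b, h(e, e, b)), b, f(e, f(g(e, b), f(b, b, b), g(e, e)), f(f(b, b, e), g(b, b), e))), b)) = 1 + max(0, 4, 0) = 5
depth(f(e, e, e)) = 1 + max(0, 0, 0) = 1
depth(g(f(e, f(h(e, b, h(e, e, b)), b, f(e, f(g(e, b), f(b, b, b), g(e, e)), f(f(b, b, e), g(b, b), e))), b), f(e, e, e))) = 1 + max(5, 1) = 6
depth(h(b, e, b)) = 1 + max(0, 0, 0) = 1
depth(h(e, h(b, e, b), f(b, b, b))) = 1 + max(0, 1, 1) = 2
depth(g(h(e, h(b, e, b), f(b, b, b)), b)) = 1 + max(2, 0) = 3
depth(f(b, e, b)) = 1 + max(0, 0, 0) = 1
depth(h(e, e, e)) = 1 + max(0, 0, 0) = 1
depth(g(g(e, b), h(e, e, e))) = 1 + max(1, 1) = 2
depth(h(g(e, e), h(b, e, b), f(b, b, e))) = 1 + max(1, 1, 1) = 2
depth(h(g(g(e, b), h(e, e, e)), b, h(g(e, e), h(b, e, b), f(b, b, e)))) = 1 + max(2, 0, 2) = 3
depth(g(b, e)) = 1 + max(0, 0) = 1
depth(g(g(b, e), g(b, b))) = 1 + max(1, 1) = 2
depth(g(g(g(b, e), g(b, b)), b)) = 1 + max(2, 0) = 3
depth(f(f(b, e, b), h(g(g(e, b), h(e, e, e)), b, h(g(e, e), h(b, e, b), f(b, b, e))), g(g(g(b, e), g(b, b)), b))) = 1 + max(1, 3, 3) = 4
depth(h(g(h(e, h(b, e, b), f(b, b, b)), b), f(f(b, e, b), h(g(g(e, b), h(e, e, e)), b, h(g(e, e), h(b, e, b), f(b, b, e))), g(g(g(b, e), g(b, b)), b)), b)) = 1 + max(3, 4, 0) = 5
depth(g(h(g(h(e, h(b, e, b), f(b, b, b)), b), f(f(b, e, b), h(g(g(e, b), h(e, e, e)), b, h(g(e, e), h(b, e, b), f(b, b, e))), g(g(g(b, e), g(b, b)), b)), b), e)) = 1 + max(5, 0) = 6
depth(h(g(f(e, e, b), h(e, e, b)), g(f(e, f(h(e, b, h(e, e, b)), b, f(e, f(g(e, b), f(b, b, b), g(e, e)), f(f(b, b, e), g(b, b), e))), b), f(e, e, e)), g(h(g(h(e, h(b, e, b), f(b, b, b)), b), f(f(b, e, b), h(g(g(e, b), h(e, e, e)), b, h(g(e, e), h(b, e, b), f(b, b, e))), g(g(g(b, e), g(b, b)), b)), b), e))) = 1 + max(2, 6, 6) = 7

7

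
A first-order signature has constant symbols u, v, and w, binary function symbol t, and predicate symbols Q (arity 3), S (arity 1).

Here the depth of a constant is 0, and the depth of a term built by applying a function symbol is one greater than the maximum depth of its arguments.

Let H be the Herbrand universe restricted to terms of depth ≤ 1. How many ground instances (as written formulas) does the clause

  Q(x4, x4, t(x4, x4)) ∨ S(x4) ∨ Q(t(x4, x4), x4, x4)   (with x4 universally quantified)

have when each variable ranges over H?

12

Ground terms of depth ≤ 1:
  Count level by level. With function symbols t/2, the terms of depth ≤ k are the 3 constants together with each function applied to depth-≤(k−1) tuples, so N_k = 3 + N_{k-1}^2.
  N_0 = 3
  N_1 = 3 + 3^2 = 12
  Explicitly: u, v, w, t(u, u), t(u, v), t(u, w), t(v, u), t(v, v), t(v, w), t(w, u), t(w, v), t(w, w).
So there are 12 ground terms available for substitution.
The variable x4 ranges independently over the available ground terms, and distinct assignments produce distinct instances.
Number of ground instances = 12.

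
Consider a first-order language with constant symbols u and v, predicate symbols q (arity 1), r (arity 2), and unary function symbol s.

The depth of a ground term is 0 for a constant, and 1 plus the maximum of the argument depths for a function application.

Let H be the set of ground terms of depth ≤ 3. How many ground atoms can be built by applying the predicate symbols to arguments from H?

First count ground terms of depth ≤ 3.
Write N_k for the number of ground terms of depth ≤ k. A term of depth ≤ k is either a constant or a function symbol applied to arguments of depth ≤ k−1, so N_k = 2 + N_{k-1}.
N_0 = 2
N_1 = 2 + 2 = 4
N_2 = 2 + 4 = 6
N_3 = 2 + 6 = 8
So |H| = 8.
Each predicate of arity r yields |H|^r ground atoms (one per choice of an r-tuple from H):
  q: 8;  r: 8^2 = 64
Total ground atoms: 8 + 64 = 72.

72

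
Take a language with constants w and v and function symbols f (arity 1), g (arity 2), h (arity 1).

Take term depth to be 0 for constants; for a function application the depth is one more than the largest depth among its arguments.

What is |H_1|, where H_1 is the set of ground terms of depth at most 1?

Let N_k = |{terms of depth ≤ k}|. Then N_0 = 2 and N_k = 2 + N_{k-1} + N_{k-1}^2 + N_{k-1} for k ≥ 1 (one summand per function symbol, arity giving the exponent).
N_0 = 2
N_1 = 2 + 2 + 2^2 + 2 = 10

10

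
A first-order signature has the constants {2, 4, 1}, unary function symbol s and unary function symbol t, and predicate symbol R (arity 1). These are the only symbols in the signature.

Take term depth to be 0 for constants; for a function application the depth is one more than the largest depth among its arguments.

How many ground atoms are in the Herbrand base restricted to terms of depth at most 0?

First count ground terms of depth ≤ 0.
If N_k denotes the number of depth-≤k ground terms, the 3 constants give N_0 = 3, and each function symbol of arity r contributes N_{k-1}^r new terms at level k: N_k = 3 + N_{k-1} + N_{k-1}.
N_0 = 3
So |H| = 3.
Each predicate of arity r yields |H|^r ground atoms (one per choice of an r-tuple from H):
  R: 3
Total ground atoms: 3.

3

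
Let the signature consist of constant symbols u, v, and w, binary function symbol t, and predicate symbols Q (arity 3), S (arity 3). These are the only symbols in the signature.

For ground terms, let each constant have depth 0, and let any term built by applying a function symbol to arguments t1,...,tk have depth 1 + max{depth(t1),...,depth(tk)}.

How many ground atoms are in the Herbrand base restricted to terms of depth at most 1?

First count ground terms of depth ≤ 1.
If N_k denotes the number of depth-≤k ground terms, the 3 constants give N_0 = 3, and each function symbol of arity r contributes N_{k-1}^r new terms at level k: N_k = 3 + N_{k-1}^2.
N_0 = 3
N_1 = 3 + 3^2 = 12
Explicitly: u, v, w, t(u, u), t(u, v), t(u, w), t(v, u), t(v, v), t(v, w), t(w, u), t(w, v), t(w, w).
So |H| = 12.
A ground atom is a predicate applied to a tuple of terms from H, so the count is the sum over predicates of |H|^arity:
  Q: 12^3 = 1728;  S: 12^3 = 1728
Total ground atoms: 1728 + 1728 = 3456.

3456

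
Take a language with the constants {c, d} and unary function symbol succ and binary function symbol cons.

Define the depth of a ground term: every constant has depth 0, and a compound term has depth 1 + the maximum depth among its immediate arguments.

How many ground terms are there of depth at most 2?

Count level by level. With function symbols succ/1, cons/2, the terms of depth ≤ k are the 2 constants together with each function applied to depth-≤(k−1) tuples, so N_k = 2 + N_{k-1} + N_{k-1}^2.
N_0 = 2
N_1 = 2 + 2 + 2^2 = 8
N_2 = 2 + 8 + 8^2 = 74

74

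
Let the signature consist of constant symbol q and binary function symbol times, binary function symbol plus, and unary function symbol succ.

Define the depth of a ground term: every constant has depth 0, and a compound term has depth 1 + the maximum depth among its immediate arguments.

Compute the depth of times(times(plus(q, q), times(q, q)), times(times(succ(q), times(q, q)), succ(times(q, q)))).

depth(plus(q, q)) = 1 + max(0, 0) = 1
depth(times(q, q)) = 1 + max(0, 0) = 1
depth(times(plus(q, q), times(q, q))) = 1 + max(1, 1) = 2
depth(succ(q)) = 1 + depth(q) = 1 + 0 = 1
depth(times(succ(q), times(q, q))) = 1 + max(1, 1) = 2
depth(succ(times(q, q))) = 1 + depth(times(q, q)) = 1 + 1 = 2
depth(times(times(succ(q), times(q, q)), succ(times(q, q)))) = 1 + max(2, 2) = 3
depth(times(times(plus(q, q), times(q, q)), times(times(succ(q), times(q, q)), succ(times(q, q))))) = 1 + max(2, 3) = 4

4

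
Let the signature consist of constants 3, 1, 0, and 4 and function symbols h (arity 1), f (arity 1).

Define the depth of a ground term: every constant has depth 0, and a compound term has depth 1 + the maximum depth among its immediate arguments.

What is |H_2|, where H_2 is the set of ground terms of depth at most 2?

28

If N_k denotes the number of depth-≤k ground terms, the 4 constants give N_0 = 4, and each function symbol of arity r contributes N_{k-1}^r new terms at level k: N_k = 4 + N_{k-1} + N_{k-1}.
N_0 = 4
N_1 = 4 + 4 + 4 = 12
N_2 = 4 + 12 + 12 = 28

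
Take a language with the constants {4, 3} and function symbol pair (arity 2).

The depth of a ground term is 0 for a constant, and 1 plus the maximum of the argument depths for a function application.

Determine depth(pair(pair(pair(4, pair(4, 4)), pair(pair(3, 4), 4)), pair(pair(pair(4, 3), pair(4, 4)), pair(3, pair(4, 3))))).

4

depth(pair(4, 4)) = 1 + max(0, 0) = 1
depth(pair(4, pair(4, 4))) = 1 + max(0, 1) = 2
depth(pair(3, 4)) = 1 + max(0, 0) = 1
depth(pair(pair(3, 4), 4)) = 1 + max(1, 0) = 2
depth(pair(pair(4, pair(4, 4)), pair(pair(3, 4), 4))) = 1 + max(2, 2) = 3
depth(pair(4, 3)) = 1 + max(0, 0) = 1
depth(pair(pair(4, 3), pair(4, 4))) = 1 + max(1, 1) = 2
depth(pair(3, pair(4, 3))) = 1 + max(0, 1) = 2
depth(pair(pair(pair(4, 3), pair(4, 4)), pair(3, pair(4, 3)))) = 1 + max(2, 2) = 3
depth(pair(pair(pair(4, pair(4, 4)), pair(pair(3, 4), 4)), pair(pair(pair(4, 3), pair(4, 4)), pair(3, pair(4, 3))))) = 1 + max(3, 3) = 4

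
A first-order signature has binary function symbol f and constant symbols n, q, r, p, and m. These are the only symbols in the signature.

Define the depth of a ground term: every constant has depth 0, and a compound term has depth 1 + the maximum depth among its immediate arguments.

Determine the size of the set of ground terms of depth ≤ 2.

Write N_k for the number of ground terms of depth ≤ k. A term of depth ≤ k is either a constant or a function symbol applied to arguments of depth ≤ k−1, so N_k = 5 + N_{k-1}^2.
N_0 = 5
N_1 = 5 + 5^2 = 30
N_2 = 5 + 30^2 = 905

905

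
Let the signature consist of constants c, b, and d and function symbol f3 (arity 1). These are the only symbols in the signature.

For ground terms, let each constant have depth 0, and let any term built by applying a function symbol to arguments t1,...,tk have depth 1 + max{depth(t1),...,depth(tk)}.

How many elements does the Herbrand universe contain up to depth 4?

15

Let N_k = |{terms of depth ≤ k}|. Then N_0 = 3 and N_k = 3 + N_{k-1} for k ≥ 1 (one summand per function symbol, arity giving the exponent).
N_0 = 3
N_1 = 3 + 3 = 6
N_2 = 3 + 6 = 9
N_3 = 3 + 9 = 12
N_4 = 3 + 12 = 15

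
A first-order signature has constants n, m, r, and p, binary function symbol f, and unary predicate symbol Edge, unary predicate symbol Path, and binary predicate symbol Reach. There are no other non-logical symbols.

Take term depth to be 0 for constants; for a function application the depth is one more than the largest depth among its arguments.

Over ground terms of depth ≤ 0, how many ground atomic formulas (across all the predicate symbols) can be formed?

24

First count ground terms of depth ≤ 0.
If N_k denotes the number of depth-≤k ground terms, the 4 constants give N_0 = 4, and each function symbol of arity r contributes N_{k-1}^r new terms at level k: N_k = 4 + N_{k-1}^2.
N_0 = 4
Explicitly: n, m, r, p.
So |H| = 4.
For each predicate symbol, the number of ground atoms is |H| raised to its arity; summing:
  Edge: 4;  Path: 4;  Reach: 4^2 = 16
Total ground atoms: 4 + 4 + 16 = 24.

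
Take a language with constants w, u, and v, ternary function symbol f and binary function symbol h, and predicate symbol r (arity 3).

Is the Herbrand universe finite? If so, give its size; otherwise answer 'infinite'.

infinite

The signature has at least one function symbol (f, arity 3) and at least one constant (w).
Iterating f gives infinitely many distinct ground terms: w, f(w, w, w), f(f(w, w, w), f(w, w, w), f(w, w, w)), ...
So the Herbrand universe is infinite.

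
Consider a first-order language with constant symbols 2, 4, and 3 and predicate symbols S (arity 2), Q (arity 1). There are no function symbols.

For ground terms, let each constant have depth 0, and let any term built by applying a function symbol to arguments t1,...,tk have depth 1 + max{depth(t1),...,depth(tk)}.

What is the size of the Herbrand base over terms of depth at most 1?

First count ground terms of depth ≤ 1.
With no function symbols every ground term is a constant, so there are exactly 3 ground terms at every depth bound.
N_0 = 3
N_1 = 3
Explicitly: 2, 4, 3.
So |H| = 3.
A ground atom is a predicate applied to a tuple of terms from H, so the count is the sum over predicates of |H|^arity:
  S: 3^2 = 9;  Q: 3
Total ground atoms: 9 + 3 = 12.

12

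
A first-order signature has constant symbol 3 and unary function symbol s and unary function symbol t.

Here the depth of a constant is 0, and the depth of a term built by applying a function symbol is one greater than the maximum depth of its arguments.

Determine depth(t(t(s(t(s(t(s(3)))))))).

depth(s(3)) = 1 + depth(3) = 1 + 0 = 1
depth(t(s(3))) = 1 + depth(s(3)) = 1 + 1 = 2
depth(s(t(s(3)))) = 1 + depth(t(s(3))) = 1 + 2 = 3
depth(t(s(t(s(3))))) = 1 + depth(s(t(s(3)))) = 1 + 3 = 4
depth(s(t(s(t(s(3)))))) = 1 + depth(t(s(t(s(3))))) = 1 + 4 = 5
depth(t(s(t(s(t(s(3))))))) = 1 + depth(s(t(s(t(s(3)))))) = 1 + 5 = 6
depth(t(t(s(t(s(t(s(3)))))))) = 1 + depth(t(s(t(s(t(s(3))))))) = 1 + 6 = 7

7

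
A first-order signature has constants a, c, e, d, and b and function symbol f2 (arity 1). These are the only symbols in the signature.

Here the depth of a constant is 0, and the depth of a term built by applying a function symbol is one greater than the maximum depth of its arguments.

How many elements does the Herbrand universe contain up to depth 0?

5

Write N_k for the number of ground terms of depth ≤ k. A term of depth ≤ k is either a constant or a function symbol applied to arguments of depth ≤ k−1, so N_k = 5 + N_{k-1}.
N_0 = 5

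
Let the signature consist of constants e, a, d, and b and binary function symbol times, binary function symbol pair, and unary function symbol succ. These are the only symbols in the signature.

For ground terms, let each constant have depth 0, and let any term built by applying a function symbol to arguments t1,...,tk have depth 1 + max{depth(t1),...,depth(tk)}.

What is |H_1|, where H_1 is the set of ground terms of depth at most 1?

40

Let N_k = |{terms of depth ≤ k}|. Then N_0 = 4 and N_k = 4 + N_{k-1}^2 + N_{k-1}^2 + N_{k-1} for k ≥ 1 (one summand per function symbol, arity giving the exponent).
N_0 = 4
N_1 = 4 + 4^2 + 4^2 + 4 = 40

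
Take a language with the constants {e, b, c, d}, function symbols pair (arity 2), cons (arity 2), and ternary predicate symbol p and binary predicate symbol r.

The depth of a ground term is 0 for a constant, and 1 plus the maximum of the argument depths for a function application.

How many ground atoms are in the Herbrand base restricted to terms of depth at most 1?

47952

First count ground terms of depth ≤ 1.
Count level by level. With function symbols pair/2, cons/2, the terms of depth ≤ k are the 4 constants together with each function applied to depth-≤(k−1) tuples, so N_k = 4 + N_{k-1}^2 + N_{k-1}^2.
N_0 = 4
N_1 = 4 + 4^2 + 4^2 = 36
So |H| = 36.
Ground atoms are formed by filling each argument slot of a predicate with a term from H, so an r-ary predicate gives |H|^r atoms:
  p: 36^3 = 46656;  r: 36^2 = 1296
Total ground atoms: 46656 + 1296 = 47952.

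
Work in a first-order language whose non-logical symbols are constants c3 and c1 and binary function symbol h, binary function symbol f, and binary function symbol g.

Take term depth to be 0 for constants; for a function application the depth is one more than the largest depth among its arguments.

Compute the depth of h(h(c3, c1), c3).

depth(h(c3, c1)) = 1 + max(0, 0) = 1
depth(h(h(c3, c1), c3)) = 1 + max(1, 0) = 2

2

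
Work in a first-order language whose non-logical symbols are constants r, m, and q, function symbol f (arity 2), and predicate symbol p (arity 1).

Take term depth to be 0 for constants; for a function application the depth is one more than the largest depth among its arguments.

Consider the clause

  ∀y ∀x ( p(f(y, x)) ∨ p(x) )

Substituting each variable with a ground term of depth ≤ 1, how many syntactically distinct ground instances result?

144

Ground terms of depth ≤ 1:
  Let N_k = |{terms of depth ≤ k}|. Then N_0 = 3 and N_k = 3 + N_{k-1}^2 for k ≥ 1 (one summand per function symbol, arity giving the exponent).
  N_0 = 3
  N_1 = 3 + 3^2 = 12
So there are 12 ground terms available for substitution.
There are 2 variables to instantiate (y, x), each occurring in at least one literal, so different choices give different ground instances.
Number of ground instances = 12^2 = 144.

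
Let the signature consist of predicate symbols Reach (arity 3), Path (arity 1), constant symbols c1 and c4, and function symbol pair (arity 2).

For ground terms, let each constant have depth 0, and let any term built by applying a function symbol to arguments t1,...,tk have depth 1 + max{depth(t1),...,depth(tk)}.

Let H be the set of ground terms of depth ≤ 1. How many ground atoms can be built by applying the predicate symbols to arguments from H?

First count ground terms of depth ≤ 1.
Let N_k = |{terms of depth ≤ k}|. Then N_0 = 2 and N_k = 2 + N_{k-1}^2 for k ≥ 1 (one summand per function symbol, arity giving the exponent).
N_0 = 2
N_1 = 2 + 2^2 = 6
Explicitly: c1, c4, pair(c1, c1), pair(c1, c4), pair(c4, c1), pair(c4, c4).
So |H| = 6.
For each predicate symbol, the number of ground atoms is |H| raised to its arity; summing:
  Reach: 6^3 = 216;  Path: 6
Total ground atoms: 216 + 6 = 222.

222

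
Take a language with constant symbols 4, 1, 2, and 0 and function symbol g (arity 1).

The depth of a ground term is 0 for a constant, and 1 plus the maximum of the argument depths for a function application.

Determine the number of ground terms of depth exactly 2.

Let N_k count ground terms of depth at most k. Each non-constant term of depth ≤ k is some function symbol applied to depth-≤(k−1) arguments, giving N_k = 4 + N_{k-1}.
N_0 = 4
N_1 = 4 + 4 = 8
N_2 = 4 + 8 = 12
Terms of depth exactly 2: N_2 − N_1 = 12 − 8 = 4.

4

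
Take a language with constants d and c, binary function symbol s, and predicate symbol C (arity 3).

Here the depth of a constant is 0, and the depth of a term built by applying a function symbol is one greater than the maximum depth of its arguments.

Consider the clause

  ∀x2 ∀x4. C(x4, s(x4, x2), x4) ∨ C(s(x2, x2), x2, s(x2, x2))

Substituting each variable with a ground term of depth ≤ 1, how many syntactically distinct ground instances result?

Ground terms of depth ≤ 1:
  Let N_k count ground terms of depth at most k. Each non-constant term of depth ≤ k is some function symbol applied to depth-≤(k−1) arguments, giving N_k = 2 + N_{k-1}^2.
  N_0 = 2
  N_1 = 2 + 2^2 = 6
So there are 6 ground terms available for substitution.
Each of x2, x4 ranges independently over the available ground terms, and distinct assignments produce distinct instances.
Number of ground instances = 6^2 = 36.

36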